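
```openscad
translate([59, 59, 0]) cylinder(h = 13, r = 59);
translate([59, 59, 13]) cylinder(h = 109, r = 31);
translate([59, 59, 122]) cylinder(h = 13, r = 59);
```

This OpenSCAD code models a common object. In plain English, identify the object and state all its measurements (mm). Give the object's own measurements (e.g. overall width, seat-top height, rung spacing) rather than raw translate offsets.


A spool: two coaxial disc flanges of radius 59 mm and thickness 13 mm, joined by a core cylinder of radius 31 mm and height 109 mm. The lower flange rests on z = 0 and the three cylinders share a vertical axis.


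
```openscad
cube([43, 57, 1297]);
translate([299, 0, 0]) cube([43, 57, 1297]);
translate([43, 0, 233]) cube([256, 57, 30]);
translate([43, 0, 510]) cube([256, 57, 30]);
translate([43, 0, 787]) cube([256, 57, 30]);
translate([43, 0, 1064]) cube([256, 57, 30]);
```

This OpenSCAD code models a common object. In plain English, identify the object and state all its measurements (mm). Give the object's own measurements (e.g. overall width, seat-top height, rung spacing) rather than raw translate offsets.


A straight ladder. Two 43×57 mm vertical rails, 1297 mm tall, stand 342 mm apart (outside-to-outside) with their front faces coplanar on the −y side. 4 rungs, each 57 mm deep and 30 mm tall, span between the inner faces of the rails, front faces flush with the rails. The lowest rung's underside is at z = 233 mm and rungs are spaced 277 mm apart (underside to underside).


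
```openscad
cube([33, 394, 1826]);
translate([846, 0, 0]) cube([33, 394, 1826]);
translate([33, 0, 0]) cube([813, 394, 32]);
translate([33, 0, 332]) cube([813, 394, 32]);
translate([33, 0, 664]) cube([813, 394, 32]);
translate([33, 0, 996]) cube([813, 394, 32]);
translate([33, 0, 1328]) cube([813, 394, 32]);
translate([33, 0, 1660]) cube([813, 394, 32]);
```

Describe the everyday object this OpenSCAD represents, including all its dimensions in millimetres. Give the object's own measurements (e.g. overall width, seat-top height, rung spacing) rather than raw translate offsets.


An open bookshelf. Two side panels, each 33 mm thick, 394 mm deep and 1826 mm tall, stand 879 mm apart (outside-to-outside). Between them sit 6 shelves, each 32 mm thick and 394 mm deep, spanning the full gap between the sides. The bottom shelf rests on the floor (its underside at z = 0) and the clear gap between one shelf's top and the next shelf's underside is 300 mm.


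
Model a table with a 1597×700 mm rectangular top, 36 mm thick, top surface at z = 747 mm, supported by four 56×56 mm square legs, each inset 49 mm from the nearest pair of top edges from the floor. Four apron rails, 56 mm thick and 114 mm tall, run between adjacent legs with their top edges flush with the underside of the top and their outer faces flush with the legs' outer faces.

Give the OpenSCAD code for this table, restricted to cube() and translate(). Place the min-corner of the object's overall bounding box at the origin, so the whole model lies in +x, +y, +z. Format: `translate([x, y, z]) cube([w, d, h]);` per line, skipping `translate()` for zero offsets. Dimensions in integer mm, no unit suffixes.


// leg_h = 747 - 36 = 711
// apron z = 711 - 114 = 597
translate([0, 0, 711]) cube([1597, 700, 36]);
translate([49, 49, 0]) cube([56, 56, 711]);
translate([1492, 49, 0]) cube([56, 56, 711]);
translate([49, 595, 0]) cube([56, 56, 711]);
translate([1492, 595, 0]) cube([56, 56, 711]);
translate([105, 49, 597]) cube([1387, 56, 114]);
translate([105, 595, 597]) cube([1387, 56, 114]);
translate([49, 105, 597]) cube([56, 490, 114]);
translate([1492, 105, 597]) cube([56, 490, 114]);


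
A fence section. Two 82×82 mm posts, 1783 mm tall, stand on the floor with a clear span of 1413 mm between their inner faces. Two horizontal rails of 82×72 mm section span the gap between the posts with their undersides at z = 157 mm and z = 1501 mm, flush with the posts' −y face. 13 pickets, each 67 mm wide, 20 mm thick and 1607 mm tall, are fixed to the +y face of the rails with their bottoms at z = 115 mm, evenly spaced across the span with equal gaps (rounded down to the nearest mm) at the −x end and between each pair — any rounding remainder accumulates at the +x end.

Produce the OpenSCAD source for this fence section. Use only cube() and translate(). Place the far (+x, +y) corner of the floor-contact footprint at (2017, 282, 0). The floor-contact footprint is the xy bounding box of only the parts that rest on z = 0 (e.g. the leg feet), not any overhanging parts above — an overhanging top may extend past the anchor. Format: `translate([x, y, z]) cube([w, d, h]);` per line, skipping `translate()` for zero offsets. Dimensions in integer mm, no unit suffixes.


translate([440, 200, 0]) cube([82, 82, 1783]);
translate([1935, 200, 0]) cube([82, 82, 1783]);
translate([522, 200, 157]) cube([1413, 82, 72]);
translate([522, 200, 1501]) cube([1413, 82, 72]);
translate([560, 282, 115]) cube([67, 20, 1607]);
translate([665, 282, 115]) cube([67, 20, 1607]);
translate([770, 282, 115]) cube([67, 20, 1607]);
translate([875, 282, 115]) cube([67, 20, 1607]);
translate([980, 282, 115]) cube([67, 20, 1607]);
translate([1085, 282, 115]) cube([67, 20, 1607]);
translate([1190, 282, 115]) cube([67, 20, 1607]);
translate([1295, 282, 115]) cube([67, 20, 1607]);
translate([1400, 282, 115]) cube([67, 20, 1607]);
translate([1505, 282, 115]) cube([67, 20, 1607]);
translate([1610, 282, 115]) cube([67, 20, 1607]);
translate([1715, 282, 115]) cube([67, 20, 1607]);
translate([1820, 282, 115]) cube([67, 20, 1607]);


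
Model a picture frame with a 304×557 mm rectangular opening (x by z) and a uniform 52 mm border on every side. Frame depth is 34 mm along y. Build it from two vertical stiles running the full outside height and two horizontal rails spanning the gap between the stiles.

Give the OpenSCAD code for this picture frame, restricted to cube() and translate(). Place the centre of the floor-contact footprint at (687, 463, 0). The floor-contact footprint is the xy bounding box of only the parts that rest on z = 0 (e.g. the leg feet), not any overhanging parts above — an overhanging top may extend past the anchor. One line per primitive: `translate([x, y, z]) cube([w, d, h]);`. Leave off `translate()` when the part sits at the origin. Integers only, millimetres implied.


translate([483, 446, 0]) cube([52, 34, 661]);
translate([839, 446, 0]) cube([52, 34, 661]);
translate([535, 446, 0]) cube([304, 34, 52]);
translate([535, 446, 609]) cube([304, 34, 52]);


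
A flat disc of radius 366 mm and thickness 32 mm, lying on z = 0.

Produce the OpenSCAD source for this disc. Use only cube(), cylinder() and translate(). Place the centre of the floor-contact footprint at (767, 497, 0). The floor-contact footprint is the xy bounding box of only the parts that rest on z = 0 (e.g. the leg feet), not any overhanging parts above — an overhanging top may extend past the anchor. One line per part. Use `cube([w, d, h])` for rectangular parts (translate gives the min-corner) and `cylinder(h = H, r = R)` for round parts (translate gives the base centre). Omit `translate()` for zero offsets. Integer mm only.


translate([767, 497, 0]) cylinder(h = 32, r = 366);


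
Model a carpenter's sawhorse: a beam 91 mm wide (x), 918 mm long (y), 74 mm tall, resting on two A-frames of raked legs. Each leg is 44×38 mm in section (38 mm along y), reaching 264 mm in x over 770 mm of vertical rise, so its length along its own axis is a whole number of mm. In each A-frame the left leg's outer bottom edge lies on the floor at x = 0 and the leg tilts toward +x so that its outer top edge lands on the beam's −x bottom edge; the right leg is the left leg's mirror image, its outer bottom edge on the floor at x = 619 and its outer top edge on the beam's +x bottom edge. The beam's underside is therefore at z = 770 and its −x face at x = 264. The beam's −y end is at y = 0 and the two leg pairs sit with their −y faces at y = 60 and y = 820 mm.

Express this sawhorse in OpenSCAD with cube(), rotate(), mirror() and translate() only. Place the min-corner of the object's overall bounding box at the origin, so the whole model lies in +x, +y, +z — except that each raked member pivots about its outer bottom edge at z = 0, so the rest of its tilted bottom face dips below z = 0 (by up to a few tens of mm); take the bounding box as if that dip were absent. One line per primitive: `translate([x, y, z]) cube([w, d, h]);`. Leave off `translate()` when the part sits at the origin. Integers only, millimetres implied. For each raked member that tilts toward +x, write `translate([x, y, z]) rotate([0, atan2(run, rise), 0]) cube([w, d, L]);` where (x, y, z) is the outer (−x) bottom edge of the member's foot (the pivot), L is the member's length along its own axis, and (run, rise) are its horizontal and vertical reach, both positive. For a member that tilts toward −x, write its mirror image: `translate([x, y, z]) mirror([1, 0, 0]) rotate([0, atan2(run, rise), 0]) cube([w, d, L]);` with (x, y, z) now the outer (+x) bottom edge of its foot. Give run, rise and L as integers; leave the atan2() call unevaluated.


// leg length = √(264² + 770²) = 814
// right-leg outer foot x = 2·264 + 91 = 619
// beam min-corner = (264, 0, 770)
translate([264, 0, 770]) cube([91, 918, 74]);
translate([0, 60, 0]) rotate([0, atan2(264, 770), 0]) cube([44, 38, 814]);
translate([619, 60, 0]) mirror([1, 0, 0]) rotate([0, atan2(264, 770), 0]) cube([44, 38, 814]);
translate([0, 820, 0]) rotate([0, atan2(264, 770), 0]) cube([44, 38, 814]);
translate([619, 820, 0]) mirror([1, 0, 0]) rotate([0, atan2(264, 770), 0]) cube([44, 38, 814]);


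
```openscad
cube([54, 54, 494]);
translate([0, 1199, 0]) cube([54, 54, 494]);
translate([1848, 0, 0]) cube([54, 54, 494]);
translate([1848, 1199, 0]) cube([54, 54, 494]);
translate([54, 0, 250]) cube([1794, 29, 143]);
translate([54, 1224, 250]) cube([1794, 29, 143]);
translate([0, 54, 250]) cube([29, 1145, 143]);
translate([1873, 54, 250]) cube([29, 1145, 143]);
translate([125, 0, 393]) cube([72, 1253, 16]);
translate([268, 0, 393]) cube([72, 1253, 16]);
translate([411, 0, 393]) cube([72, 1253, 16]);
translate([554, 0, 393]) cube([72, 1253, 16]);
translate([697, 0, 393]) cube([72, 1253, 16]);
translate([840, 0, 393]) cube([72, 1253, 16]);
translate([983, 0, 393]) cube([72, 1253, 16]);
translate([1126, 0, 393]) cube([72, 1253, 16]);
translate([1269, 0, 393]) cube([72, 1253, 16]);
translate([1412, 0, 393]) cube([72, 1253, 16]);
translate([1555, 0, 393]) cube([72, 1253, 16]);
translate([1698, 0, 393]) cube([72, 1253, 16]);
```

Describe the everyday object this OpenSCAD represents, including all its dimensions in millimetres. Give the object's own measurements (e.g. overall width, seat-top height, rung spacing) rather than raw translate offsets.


A bed frame 1902 mm long (x) by 1253 mm wide (y). Four 54×54 mm corner posts, 494 mm tall, at the corners of the footprint. Four rails of 29 mm thickness and 143 mm height run between adjacent posts with their undersides at z = 250 mm, their outer faces flush with the outside of the frame (the two x-running rails run between the posts' inner faces; the two y-running rails run between the posts' inner faces). 12 slats, each 72 mm wide (x) and 16 mm thick, lie across the top of the two x-running rails, running the full 1253 mm width of the frame in y; along x they sit between the end posts with a 71 mm gap after the −x posts and between neighbouring slats, leaving 78 mm before the +x posts.


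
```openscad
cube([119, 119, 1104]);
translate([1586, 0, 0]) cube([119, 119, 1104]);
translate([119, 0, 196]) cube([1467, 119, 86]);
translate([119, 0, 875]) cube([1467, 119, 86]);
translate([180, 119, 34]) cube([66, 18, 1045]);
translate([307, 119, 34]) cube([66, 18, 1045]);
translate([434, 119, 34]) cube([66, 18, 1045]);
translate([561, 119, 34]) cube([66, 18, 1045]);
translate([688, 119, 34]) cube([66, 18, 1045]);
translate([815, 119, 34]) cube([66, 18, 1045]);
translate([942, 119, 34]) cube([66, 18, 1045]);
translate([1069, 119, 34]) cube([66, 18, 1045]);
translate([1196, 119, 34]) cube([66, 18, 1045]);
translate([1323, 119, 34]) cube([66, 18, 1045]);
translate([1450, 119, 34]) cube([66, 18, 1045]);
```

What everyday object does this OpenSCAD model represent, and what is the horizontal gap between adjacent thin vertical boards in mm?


A fence section. The picket gap is 61 mm.

Two posts, two rails, 11 pickets — a fence section. Span 1467 mm holds 11 pickets of 66 mm with 12 equal gaps: ⌊(1467 − 11·66) / 12⌋ = 61 mm.


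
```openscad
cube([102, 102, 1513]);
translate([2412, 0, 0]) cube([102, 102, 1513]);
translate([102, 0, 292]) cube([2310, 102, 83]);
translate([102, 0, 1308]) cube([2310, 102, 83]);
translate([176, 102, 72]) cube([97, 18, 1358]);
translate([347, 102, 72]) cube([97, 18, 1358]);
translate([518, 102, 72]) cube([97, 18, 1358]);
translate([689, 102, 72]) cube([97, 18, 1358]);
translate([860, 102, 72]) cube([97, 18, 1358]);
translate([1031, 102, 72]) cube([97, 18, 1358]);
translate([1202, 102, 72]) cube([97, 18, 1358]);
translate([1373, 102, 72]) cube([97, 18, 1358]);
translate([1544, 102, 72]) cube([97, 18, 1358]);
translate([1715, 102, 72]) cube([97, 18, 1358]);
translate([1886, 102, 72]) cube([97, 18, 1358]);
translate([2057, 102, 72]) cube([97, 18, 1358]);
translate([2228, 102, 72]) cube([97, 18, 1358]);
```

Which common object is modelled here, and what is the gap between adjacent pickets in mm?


A fence section. The picket gap is 74 mm.

Two posts, two rails, 13 pickets — a fence section. Span 2310 mm holds 13 pickets of 97 mm with 14 equal gaps: ⌊(2310 − 13·97) / 14⌋ = 74 mm.


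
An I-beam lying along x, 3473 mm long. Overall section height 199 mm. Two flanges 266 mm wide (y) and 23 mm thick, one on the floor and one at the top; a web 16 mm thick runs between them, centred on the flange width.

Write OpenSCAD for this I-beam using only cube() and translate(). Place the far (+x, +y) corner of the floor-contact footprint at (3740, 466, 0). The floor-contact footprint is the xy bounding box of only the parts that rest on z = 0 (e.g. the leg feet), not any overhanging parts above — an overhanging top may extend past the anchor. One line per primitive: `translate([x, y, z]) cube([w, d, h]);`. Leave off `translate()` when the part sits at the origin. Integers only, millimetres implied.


translate([267, 200, 0]) cube([3473, 266, 23]);
translate([267, 325, 23]) cube([3473, 16, 153]);
translate([267, 200, 176]) cube([3473, 266, 23]);


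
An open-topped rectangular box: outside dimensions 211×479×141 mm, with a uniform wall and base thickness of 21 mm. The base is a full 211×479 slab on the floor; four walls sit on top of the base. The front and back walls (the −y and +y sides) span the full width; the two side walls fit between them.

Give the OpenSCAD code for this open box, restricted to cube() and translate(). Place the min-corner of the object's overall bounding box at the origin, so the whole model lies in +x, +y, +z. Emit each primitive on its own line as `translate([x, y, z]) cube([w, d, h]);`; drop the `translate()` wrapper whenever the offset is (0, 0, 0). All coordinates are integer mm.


cube([211, 479, 21]);
translate([0, 0, 21]) cube([211, 21, 120]);
translate([0, 458, 21]) cube([211, 21, 120]);
translate([0, 21, 21]) cube([21, 437, 120]);
translate([190, 21, 21]) cube([21, 437, 120]);


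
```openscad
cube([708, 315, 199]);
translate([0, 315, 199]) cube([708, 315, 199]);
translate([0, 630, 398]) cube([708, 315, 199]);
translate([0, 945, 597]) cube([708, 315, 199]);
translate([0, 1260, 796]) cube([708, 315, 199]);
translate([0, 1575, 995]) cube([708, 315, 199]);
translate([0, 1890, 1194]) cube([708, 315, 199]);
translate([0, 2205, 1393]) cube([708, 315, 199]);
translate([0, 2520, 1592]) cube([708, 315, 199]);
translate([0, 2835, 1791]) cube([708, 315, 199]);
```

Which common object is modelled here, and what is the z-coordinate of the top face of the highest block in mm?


A staircase. The total rise is 1990 mm.

10 identical blocks, each offset up and back from the previous — a staircase. Each step is 199 mm tall and there are 10 of them, so the total rise is 10 × 199 = 1990 mm.


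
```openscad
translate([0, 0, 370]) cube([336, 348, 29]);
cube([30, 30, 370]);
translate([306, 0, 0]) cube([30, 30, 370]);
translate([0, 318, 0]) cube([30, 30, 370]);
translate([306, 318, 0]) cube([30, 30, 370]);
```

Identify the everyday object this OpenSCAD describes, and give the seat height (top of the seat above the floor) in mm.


A stool. The seat height is 399 mm.

A 336×348×29 slab at z = 370 on four corner posts — a stool. The seat top is 370 + 29 = 399 mm.


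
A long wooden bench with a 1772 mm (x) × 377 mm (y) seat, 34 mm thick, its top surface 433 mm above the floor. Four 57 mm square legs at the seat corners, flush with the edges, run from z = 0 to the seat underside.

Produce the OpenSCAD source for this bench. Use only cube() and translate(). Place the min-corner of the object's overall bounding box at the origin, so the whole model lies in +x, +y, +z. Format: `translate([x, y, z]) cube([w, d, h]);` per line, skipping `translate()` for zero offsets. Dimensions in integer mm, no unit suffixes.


translate([0, 0, 399]) cube([1772, 377, 34]);
cube([57, 57, 399]);
translate([0, 320, 0]) cube([57, 57, 399]);
translate([1715, 0, 0]) cube([57, 57, 399]);
translate([1715, 320, 0]) cube([57, 57, 399]);


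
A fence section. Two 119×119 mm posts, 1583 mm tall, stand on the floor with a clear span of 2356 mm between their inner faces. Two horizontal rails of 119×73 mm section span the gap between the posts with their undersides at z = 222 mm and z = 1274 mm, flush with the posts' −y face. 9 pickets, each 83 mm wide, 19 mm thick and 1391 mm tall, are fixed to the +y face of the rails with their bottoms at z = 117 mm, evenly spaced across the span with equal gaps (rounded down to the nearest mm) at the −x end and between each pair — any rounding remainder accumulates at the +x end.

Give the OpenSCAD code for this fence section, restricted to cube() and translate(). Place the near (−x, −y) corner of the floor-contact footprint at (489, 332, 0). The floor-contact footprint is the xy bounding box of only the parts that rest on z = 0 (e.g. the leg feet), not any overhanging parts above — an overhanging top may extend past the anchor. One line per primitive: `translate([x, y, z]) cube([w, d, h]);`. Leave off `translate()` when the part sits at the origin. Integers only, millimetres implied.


translate([489, 332, 0]) cube([119, 119, 1583]);
translate([2964, 332, 0]) cube([119, 119, 1583]);
translate([608, 332, 222]) cube([2356, 119, 73]);
translate([608, 332, 1274]) cube([2356, 119, 73]);
translate([768, 451, 117]) cube([83, 19, 1391]);
translate([1011, 451, 117]) cube([83, 19, 1391]);
translate([1254, 451, 117]) cube([83, 19, 1391]);
translate([1497, 451, 117]) cube([83, 19, 1391]);
translate([1740, 451, 117]) cube([83, 19, 1391]);
translate([1983, 451, 117]) cube([83, 19, 1391]);
translate([2226, 451, 117]) cube([83, 19, 1391]);
translate([2469, 451, 117]) cube([83, 19, 1391]);
translate([2712, 451, 117]) cube([83, 19, 1391]);


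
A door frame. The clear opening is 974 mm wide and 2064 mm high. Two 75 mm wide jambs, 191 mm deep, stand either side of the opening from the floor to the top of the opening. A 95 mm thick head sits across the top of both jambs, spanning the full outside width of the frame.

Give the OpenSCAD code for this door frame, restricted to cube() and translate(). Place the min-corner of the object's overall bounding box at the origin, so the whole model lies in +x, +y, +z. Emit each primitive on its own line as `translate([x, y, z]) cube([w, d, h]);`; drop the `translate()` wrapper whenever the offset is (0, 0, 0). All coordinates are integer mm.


cube([75, 191, 2064]);
translate([1049, 0, 0]) cube([75, 191, 2064]);
translate([0, 0, 2064]) cube([1124, 191, 95]);


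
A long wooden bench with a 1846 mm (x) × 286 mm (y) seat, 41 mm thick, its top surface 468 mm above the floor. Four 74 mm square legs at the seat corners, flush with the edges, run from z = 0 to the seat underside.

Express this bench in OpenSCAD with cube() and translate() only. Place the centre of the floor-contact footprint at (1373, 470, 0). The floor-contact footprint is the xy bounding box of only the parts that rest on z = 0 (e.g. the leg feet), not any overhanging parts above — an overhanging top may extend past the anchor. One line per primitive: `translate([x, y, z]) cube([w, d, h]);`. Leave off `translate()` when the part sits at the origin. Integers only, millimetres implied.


translate([450, 327, 427]) cube([1846, 286, 41]);
translate([450, 327, 0]) cube([74, 74, 427]);
translate([450, 539, 0]) cube([74, 74, 427]);
translate([2222, 327, 0]) cube([74, 74, 427]);
translate([2222, 539, 0]) cube([74, 74, 427]);


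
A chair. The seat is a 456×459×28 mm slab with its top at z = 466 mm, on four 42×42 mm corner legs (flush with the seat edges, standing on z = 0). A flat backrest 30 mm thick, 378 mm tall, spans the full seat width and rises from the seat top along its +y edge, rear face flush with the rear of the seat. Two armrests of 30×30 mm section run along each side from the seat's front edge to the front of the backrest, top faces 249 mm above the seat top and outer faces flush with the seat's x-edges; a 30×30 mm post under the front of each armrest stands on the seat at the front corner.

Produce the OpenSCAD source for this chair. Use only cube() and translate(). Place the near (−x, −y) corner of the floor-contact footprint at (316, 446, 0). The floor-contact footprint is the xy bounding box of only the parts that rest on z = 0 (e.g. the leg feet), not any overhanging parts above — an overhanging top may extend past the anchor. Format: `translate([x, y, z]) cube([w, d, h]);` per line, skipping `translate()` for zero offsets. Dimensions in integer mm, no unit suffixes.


translate([316, 446, 438]) cube([456, 459, 28]);
translate([316, 446, 0]) cube([42, 42, 438]);
translate([730, 446, 0]) cube([42, 42, 438]);
translate([316, 863, 0]) cube([42, 42, 438]);
translate([730, 863, 0]) cube([42, 42, 438]);
translate([316, 875, 466]) cube([456, 30, 378]);
translate([316, 446, 685]) cube([30, 429, 30]);
translate([742, 446, 685]) cube([30, 429, 30]);
translate([316, 446, 466]) cube([30, 30, 219]);
translate([742, 446, 466]) cube([30, 30, 219]);


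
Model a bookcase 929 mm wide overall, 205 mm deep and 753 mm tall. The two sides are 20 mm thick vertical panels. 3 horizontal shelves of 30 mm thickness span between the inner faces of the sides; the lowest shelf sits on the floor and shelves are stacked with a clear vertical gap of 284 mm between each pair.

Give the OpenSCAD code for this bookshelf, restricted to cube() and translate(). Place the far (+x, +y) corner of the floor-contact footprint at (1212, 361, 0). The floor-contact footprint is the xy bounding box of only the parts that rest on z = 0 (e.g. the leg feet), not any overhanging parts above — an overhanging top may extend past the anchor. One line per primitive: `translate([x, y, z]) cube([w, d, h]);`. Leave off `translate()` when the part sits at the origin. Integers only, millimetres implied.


translate([283, 156, 0]) cube([20, 205, 753]);
translate([1192, 156, 0]) cube([20, 205, 753]);
translate([303, 156, 0]) cube([889, 205, 30]);
translate([303, 156, 314]) cube([889, 205, 30]);
translate([303, 156, 628]) cube([889, 205, 30]);


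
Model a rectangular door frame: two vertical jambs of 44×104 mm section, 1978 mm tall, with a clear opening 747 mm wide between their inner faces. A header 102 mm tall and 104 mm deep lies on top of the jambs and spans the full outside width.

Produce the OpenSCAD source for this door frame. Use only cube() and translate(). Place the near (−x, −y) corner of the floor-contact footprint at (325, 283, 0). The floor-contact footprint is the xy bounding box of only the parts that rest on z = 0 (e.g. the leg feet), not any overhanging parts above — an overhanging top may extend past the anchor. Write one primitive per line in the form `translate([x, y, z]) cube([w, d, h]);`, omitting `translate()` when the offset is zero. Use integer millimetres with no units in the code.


translate([325, 283, 0]) cube([44, 104, 1978]);
translate([1116, 283, 0]) cube([44, 104, 1978]);
translate([325, 283, 1978]) cube([835, 104, 102]);


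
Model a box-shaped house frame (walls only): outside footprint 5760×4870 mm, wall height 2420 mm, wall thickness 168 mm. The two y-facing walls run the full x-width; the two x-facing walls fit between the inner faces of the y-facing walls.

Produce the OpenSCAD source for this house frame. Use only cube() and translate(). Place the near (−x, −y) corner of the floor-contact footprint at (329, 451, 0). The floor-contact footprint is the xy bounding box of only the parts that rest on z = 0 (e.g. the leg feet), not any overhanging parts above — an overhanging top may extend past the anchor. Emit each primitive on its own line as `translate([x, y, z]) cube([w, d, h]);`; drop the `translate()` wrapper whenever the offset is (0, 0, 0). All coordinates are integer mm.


translate([329, 451, 0]) cube([5760, 168, 2420]);
translate([329, 5153, 0]) cube([5760, 168, 2420]);
translate([329, 619, 0]) cube([168, 4534, 2420]);
translate([5921, 619, 0]) cube([168, 4534, 2420]);


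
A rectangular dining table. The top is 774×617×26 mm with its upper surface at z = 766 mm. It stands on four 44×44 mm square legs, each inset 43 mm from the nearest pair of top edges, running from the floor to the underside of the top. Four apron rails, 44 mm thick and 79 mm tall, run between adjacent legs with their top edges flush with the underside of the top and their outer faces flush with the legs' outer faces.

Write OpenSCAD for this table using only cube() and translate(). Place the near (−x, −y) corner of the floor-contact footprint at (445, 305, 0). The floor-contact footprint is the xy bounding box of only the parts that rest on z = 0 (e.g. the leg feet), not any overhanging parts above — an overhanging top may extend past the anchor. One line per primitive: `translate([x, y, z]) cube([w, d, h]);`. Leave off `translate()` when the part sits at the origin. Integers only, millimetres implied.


translate([402, 262, 740]) cube([774, 617, 26]);
translate([445, 305, 0]) cube([44, 44, 740]);
translate([1089, 305, 0]) cube([44, 44, 740]);
translate([445, 792, 0]) cube([44, 44, 740]);
translate([1089, 792, 0]) cube([44, 44, 740]);
translate([489, 305, 661]) cube([600, 44, 79]);
translate([489, 792, 661]) cube([600, 44, 79]);
translate([445, 349, 661]) cube([44, 443, 79]);
translate([1089, 349, 661]) cube([44, 443, 79]);


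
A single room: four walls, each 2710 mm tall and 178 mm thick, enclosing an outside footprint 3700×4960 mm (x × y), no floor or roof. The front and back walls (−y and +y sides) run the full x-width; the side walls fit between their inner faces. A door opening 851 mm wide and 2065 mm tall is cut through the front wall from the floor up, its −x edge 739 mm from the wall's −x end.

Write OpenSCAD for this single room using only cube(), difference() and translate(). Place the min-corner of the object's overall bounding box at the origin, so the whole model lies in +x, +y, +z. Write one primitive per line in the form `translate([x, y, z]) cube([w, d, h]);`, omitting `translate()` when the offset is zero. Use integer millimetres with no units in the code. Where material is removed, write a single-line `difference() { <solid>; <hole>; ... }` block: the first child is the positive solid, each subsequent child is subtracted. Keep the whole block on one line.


difference() { cube([3700, 178, 2710]); translate([739, 0, 0]) cube([851, 178, 2065]); }
translate([0, 4782, 0]) cube([3700, 178, 2710]);
translate([0, 178, 0]) cube([178, 4604, 2710]);
translate([3522, 178, 0]) cube([178, 4604, 2710]);


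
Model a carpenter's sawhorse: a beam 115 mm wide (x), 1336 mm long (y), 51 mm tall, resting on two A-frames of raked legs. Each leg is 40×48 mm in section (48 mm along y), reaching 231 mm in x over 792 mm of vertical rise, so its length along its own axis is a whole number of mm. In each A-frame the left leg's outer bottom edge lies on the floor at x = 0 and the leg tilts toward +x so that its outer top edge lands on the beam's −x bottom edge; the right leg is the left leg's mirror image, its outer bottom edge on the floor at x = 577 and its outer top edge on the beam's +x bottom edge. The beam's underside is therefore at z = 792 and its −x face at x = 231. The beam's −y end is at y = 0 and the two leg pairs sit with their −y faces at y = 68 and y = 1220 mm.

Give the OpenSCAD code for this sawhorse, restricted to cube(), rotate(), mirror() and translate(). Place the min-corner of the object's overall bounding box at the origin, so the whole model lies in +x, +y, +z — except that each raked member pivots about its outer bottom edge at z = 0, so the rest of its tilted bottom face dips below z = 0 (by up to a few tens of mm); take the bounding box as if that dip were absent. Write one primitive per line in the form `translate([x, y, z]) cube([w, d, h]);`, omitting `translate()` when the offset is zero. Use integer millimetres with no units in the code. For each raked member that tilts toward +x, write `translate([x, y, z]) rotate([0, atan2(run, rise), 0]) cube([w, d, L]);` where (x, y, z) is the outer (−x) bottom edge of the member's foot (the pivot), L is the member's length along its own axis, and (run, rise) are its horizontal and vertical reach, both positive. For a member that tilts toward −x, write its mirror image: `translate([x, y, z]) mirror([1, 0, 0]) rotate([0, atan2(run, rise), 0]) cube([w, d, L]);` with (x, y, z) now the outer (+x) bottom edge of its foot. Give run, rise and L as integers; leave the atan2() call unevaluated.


// leg length = √(231² + 792²) = 825
// right-leg outer foot x = 2·231 + 115 = 577
// beam min-corner = (231, 0, 792)
translate([231, 0, 792]) cube([115, 1336, 51]);
translate([0, 68, 0]) rotate([0, atan2(231, 792), 0]) cube([40, 48, 825]);
translate([577, 68, 0]) mirror([1, 0, 0]) rotate([0, atan2(231, 792), 0]) cube([40, 48, 825]);
translate([0, 1220, 0]) rotate([0, atan2(231, 792), 0]) cube([40, 48, 825]);
translate([577, 1220, 0]) mirror([1, 0, 0]) rotate([0, atan2(231, 792), 0]) cube([40, 48, 825]);


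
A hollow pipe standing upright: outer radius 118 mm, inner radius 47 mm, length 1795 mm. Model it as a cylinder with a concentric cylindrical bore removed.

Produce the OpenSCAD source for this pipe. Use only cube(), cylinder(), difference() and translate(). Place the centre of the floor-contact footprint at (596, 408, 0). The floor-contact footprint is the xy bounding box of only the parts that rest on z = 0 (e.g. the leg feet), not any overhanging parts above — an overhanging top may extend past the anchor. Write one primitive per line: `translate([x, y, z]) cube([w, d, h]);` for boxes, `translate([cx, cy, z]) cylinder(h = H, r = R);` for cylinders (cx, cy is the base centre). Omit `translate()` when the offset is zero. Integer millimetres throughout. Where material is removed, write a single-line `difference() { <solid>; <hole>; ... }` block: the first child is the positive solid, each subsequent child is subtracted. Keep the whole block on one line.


difference() { translate([596, 408, 0]) cylinder(h = 1795, r = 118); translate([596, 408, 0]) cylinder(h = 1795, r = 47); }


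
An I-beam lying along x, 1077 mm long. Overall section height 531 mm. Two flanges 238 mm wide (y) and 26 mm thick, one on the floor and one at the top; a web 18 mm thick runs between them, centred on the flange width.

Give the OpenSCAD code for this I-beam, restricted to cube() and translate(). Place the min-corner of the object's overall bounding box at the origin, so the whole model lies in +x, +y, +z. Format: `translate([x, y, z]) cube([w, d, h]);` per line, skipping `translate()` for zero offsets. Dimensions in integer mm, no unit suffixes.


cube([1077, 238, 26]);
translate([0, 110, 26]) cube([1077, 18, 479]);
translate([0, 0, 505]) cube([1077, 238, 26]);


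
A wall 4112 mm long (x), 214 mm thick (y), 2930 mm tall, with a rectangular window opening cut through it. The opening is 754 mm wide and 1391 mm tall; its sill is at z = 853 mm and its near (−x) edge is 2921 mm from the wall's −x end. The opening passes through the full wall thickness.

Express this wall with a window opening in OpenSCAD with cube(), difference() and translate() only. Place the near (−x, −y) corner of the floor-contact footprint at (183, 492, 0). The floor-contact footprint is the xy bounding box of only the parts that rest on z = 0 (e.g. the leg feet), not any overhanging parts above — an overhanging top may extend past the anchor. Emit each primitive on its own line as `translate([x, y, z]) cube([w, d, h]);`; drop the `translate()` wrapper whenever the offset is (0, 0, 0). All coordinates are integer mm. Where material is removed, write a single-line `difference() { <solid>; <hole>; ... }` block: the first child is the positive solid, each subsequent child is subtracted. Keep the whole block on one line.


difference() { translate([183, 492, 0]) cube([4112, 214, 2930]); translate([3104, 492, 853]) cube([754, 214, 1391]); }


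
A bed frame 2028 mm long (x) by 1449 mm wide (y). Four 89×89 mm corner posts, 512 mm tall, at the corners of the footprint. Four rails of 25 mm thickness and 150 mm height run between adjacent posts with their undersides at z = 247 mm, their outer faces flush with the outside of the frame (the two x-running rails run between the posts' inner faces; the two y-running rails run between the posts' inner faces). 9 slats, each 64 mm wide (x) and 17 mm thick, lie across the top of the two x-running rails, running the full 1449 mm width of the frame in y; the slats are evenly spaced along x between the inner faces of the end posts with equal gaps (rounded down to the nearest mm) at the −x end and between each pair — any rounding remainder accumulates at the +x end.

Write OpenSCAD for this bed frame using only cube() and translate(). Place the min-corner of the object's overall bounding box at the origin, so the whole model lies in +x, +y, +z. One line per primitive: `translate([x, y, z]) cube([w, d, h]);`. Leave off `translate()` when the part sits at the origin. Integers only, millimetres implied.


// slat z = rail_z + rail_h = 247 + 150 = 397
// slat gap = ⌊(1850 − 9·64) / 10⌋ = 127
cube([89, 89, 512]);
translate([0, 1360, 0]) cube([89, 89, 512]);
translate([1939, 0, 0]) cube([89, 89, 512]);
translate([1939, 1360, 0]) cube([89, 89, 512]);
translate([89, 0, 247]) cube([1850, 25, 150]);
translate([89, 1424, 247]) cube([1850, 25, 150]);
translate([0, 89, 247]) cube([25, 1271, 150]);
translate([2003, 89, 247]) cube([25, 1271, 150]);
translate([216, 0, 397]) cube([64, 1449, 17]);
translate([407, 0, 397]) cube([64, 1449, 17]);
translate([598, 0, 397]) cube([64, 1449, 17]);
translate([789, 0, 397]) cube([64, 1449, 17]);
translate([980, 0, 397]) cube([64, 1449, 17]);
translate([1171, 0, 397]) cube([64, 1449, 17]);
translate([1362, 0, 397]) cube([64, 1449, 17]);
translate([1553, 0, 397]) cube([64, 1449, 17]);
translate([1744, 0, 397]) cube([64, 1449, 17]);


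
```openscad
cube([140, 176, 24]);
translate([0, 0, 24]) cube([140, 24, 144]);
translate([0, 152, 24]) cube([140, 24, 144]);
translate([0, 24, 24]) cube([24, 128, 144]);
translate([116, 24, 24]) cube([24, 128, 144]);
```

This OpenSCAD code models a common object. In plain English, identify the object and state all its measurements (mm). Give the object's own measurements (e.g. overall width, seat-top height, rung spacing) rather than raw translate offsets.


An open-topped rectangular box: outside dimensions 140×176×168 mm, with a uniform wall and base thickness of 24 mm. The base is a full 140×176 slab on the floor; four walls sit on top of the base. The front and back walls (the −y and +y sides) span the full width; the two side walls fit between them.


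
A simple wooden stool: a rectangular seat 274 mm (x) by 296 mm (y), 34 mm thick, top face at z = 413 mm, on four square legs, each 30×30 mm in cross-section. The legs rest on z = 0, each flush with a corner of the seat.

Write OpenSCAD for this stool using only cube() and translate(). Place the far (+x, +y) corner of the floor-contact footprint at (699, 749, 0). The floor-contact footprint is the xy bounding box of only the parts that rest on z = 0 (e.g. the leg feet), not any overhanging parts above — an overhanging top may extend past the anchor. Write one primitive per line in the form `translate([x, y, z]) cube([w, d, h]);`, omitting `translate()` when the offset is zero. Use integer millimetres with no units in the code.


translate([425, 453, 379]) cube([274, 296, 34]);
translate([425, 453, 0]) cube([30, 30, 379]);
translate([669, 453, 0]) cube([30, 30, 379]);
translate([425, 719, 0]) cube([30, 30, 379]);
translate([669, 719, 0]) cube([30, 30, 379]);


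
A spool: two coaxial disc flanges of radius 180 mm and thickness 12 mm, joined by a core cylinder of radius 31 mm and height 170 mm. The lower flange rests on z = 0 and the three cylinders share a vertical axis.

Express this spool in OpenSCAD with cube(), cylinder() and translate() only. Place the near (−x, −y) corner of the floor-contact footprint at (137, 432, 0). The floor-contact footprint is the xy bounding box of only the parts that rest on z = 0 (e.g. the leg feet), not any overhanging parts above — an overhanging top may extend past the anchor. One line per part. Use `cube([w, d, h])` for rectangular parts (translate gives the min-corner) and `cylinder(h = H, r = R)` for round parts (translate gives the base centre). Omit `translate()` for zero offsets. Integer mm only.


translate([317, 612, 0]) cylinder(h = 12, r = 180);
translate([317, 612, 12]) cylinder(h = 170, r = 31);
translate([317, 612, 182]) cylinder(h = 12, r = 180);


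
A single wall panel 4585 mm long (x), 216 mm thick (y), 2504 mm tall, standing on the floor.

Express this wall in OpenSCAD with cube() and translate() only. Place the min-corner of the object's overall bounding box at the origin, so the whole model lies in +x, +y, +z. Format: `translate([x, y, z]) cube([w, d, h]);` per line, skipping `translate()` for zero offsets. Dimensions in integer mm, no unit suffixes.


cube([4585, 216, 2504]);


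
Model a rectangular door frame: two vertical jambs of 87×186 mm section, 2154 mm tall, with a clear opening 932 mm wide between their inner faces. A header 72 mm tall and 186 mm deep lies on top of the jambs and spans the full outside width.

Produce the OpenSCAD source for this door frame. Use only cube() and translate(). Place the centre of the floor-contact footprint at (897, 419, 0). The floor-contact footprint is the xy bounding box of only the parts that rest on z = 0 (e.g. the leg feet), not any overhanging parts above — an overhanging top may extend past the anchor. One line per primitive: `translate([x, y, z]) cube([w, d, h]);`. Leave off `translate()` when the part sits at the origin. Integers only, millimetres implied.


translate([344, 326, 0]) cube([87, 186, 2154]);
translate([1363, 326, 0]) cube([87, 186, 2154]);
translate([344, 326, 2154]) cube([1106, 186, 72]);


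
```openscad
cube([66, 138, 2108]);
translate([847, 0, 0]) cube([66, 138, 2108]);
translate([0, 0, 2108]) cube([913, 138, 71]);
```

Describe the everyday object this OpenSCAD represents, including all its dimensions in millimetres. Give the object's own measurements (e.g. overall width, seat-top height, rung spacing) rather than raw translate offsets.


A door frame. The clear opening is 781 mm wide and 2108 mm high. Two 66 mm wide jambs, 138 mm deep, stand either side of the opening from the floor to the top of the opening. A 71 mm thick head sits across the top of both jambs, spanning the full outside width of the frame.


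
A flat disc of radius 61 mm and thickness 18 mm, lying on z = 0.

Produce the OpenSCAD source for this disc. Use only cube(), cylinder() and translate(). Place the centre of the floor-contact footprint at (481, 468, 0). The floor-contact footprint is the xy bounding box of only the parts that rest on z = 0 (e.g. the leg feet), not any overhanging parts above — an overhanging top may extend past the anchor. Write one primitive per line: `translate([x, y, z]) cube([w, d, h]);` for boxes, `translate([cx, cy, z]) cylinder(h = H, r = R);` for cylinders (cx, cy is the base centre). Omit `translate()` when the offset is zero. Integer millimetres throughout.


translate([481, 468, 0]) cylinder(h = 18, r = 61);
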